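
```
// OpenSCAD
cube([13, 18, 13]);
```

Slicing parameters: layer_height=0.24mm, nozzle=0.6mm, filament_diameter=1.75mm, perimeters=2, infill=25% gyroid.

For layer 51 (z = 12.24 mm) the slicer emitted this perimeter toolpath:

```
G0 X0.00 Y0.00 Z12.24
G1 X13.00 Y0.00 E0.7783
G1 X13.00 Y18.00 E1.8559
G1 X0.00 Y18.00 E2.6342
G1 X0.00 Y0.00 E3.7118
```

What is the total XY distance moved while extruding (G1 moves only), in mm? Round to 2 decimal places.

62.00 mm

Sum the Euclidean lengths of each G1 segment: total = 62.00 mm.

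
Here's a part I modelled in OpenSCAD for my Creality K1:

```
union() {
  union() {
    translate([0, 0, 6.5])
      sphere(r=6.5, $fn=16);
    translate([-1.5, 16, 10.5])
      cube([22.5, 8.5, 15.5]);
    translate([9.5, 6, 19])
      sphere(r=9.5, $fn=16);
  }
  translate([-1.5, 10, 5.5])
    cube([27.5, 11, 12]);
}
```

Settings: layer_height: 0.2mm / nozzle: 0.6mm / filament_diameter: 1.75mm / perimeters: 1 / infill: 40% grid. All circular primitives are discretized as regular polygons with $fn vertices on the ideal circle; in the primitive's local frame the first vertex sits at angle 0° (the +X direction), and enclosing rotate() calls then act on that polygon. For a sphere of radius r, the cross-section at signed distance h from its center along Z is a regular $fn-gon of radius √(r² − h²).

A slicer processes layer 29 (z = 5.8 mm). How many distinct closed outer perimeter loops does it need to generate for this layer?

At z = 5.8 mm: the r=6.5 sphere slices to a regular 16-gon of circumradius 6.462 (√(r²−h²) with h=0.7 from center); the cube at (-1.5, 16) is absent (z outside [10.5, 26]); the sphere at (9.5, 6) does not reach this height (|z−center|=13.200 > r=9.5); Taking the union: only the r=6.5 sphere is present, so the union is just that shape — 1 connected region; the cube at (-1.5, 10) (footprint 27.5×11) is included at this height; Taking the union: the 2 present regions are separate (no shared area or edge), so areas and boundary lengths simply add and each stays a separate island — 2 connected regions. The result has 2 disconnected regions.

2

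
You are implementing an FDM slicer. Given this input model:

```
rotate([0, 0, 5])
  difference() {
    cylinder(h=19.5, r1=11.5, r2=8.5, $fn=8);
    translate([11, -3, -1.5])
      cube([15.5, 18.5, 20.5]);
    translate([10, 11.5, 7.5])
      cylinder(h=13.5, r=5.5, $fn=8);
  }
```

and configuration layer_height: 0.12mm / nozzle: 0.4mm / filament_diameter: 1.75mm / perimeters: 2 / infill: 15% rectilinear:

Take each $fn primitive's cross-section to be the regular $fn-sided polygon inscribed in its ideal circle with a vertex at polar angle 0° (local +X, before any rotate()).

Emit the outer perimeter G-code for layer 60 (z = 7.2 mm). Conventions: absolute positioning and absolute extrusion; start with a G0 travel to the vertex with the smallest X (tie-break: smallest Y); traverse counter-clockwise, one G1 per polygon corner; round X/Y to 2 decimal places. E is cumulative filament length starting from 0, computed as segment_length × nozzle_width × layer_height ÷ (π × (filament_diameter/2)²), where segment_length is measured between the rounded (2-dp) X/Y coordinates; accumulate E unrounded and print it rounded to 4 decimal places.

G0 X-10.35 Y-0.91 Z7.20
G1 X-6.68 Y-7.96 E0.1586
G1 X0.91 Y-10.35 E0.3174
G1 X7.96 Y-6.68 E0.4760
G1 X10.35 Y0.91 E0.6348
G1 X6.68 Y7.96 E0.7934
G1 X-0.91 Y10.35 E0.9522
G1 X-7.96 Y6.68 E1.1108
G1 X-10.35 Y-0.91 E1.2696

At z = 7.2 mm: the cone: at t=0.369 of its height the radius interpolates to r₁+(r₂−r₁)t = 10.392, giving a regular 8-gon of that circumradius; the cube at (11, -3) is present — its section is the full 15.5×18.5 rectangle; the cylinder at (10, 11.5) does not reach this height (z outside [7.5, 21]); After the difference (first − rest): starting from the cone, the 15.5×18.5 cube at (11, -3) misses the remaining region (no effect) — 1 connected region; (whole slice rotated 5° about Z — lengths, areas and connectivity unchanged). The outline is a single polygon with 8 vertices. Extrusion per mm of travel: 0.4 × 0.12 / (π × 0.875²) = 0.019956. Accumulating E over each segment gives final E = 1.2696.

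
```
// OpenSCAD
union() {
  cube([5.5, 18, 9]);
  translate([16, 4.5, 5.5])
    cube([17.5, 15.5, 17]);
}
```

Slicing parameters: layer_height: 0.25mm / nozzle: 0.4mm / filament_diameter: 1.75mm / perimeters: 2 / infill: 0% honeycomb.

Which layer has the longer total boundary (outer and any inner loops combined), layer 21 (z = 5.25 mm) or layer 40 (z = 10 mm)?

Layer 21 (z = 5.25): the cube (footprint 5.5×18) is included at this height (perimeter 47.00 mm); the cube at (16, 4.5) is not intersected at this z (z outside [5.5, 22.5]); Combining (union): only the 5.5×18 cube is present, so the union is just that shape — boundary = 47.00 mm. So its perimeter = 47.00 mm. Layer 40 (z = 10): the cube is not intersected at this z (z outside [0, 9]); the 17.5×15.5 cube at (16, 4.5) contributes its full rectangle (perimeter 66.00 mm); Taking the union: only the 17.5×15.5 cube at (16, 4.5) is present, so the union is just that shape — boundary = 66.00 mm. So its perimeter = 66.00 mm. Layer 40 is larger (66.00 vs 47.00 mm).

layer 40 (z = 10 mm)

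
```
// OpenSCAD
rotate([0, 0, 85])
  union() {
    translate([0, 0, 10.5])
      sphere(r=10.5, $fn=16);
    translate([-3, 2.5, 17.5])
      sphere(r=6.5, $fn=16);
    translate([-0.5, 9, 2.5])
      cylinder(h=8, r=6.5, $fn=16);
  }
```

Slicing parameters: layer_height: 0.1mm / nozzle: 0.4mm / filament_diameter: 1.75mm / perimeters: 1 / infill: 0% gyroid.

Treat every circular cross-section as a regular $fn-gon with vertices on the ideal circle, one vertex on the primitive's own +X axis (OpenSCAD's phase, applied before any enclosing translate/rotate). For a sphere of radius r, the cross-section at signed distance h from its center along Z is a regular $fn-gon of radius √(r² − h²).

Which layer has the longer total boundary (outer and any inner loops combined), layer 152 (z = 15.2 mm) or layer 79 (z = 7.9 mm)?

layer 79 (z = 7.9 mm)

Layer 152 (z = 15.2): the sphere: section is a regular 16-gon, circumradius = √(r²−h²) = √(10.5²−4.7²) = 9.389 (perimeter = 2·16·9.389·sin(180°/16) = 58.62 mm); the r=6.5 sphere at (-3, 2.5) contributes a regular 16-gon of circumradius √(6.5²−2.3²) = 6.079 (perimeter = 2·16·6.079·sin(180°/16) = 37.95 mm); the cylinder at (-0.5, 9) does not reach this height (z outside [2.5, 10.5]); Taking the union: the regions partially overlap (shared area 109.49 mm²), so the edge portions inside another operand are dropped and the merged outline is re-measured after clipping — boundary = 59.14 mm; (whole slice rotated 85° about Z — lengths, areas and connectivity unchanged). So its perimeter = 59.14 mm. Layer 79 (z = 7.9): the sphere: section is a regular 16-gon, circumradius = √(r²−h²) = √(10.5²−2.6²) = 10.173 (perimeter = 2·16·10.173·sin(180°/16) = 63.51 mm); the sphere at (-3, 2.5) is not intersected at this z (|z−center|=9.600 > r=6.5); the r=6.5 cylinder at (-0.5, 9) contributes a regular 16-gon of circumradius 6.5 (perimeter = 2·16·6.500·sin(180°/16) = 40.58 mm); Combining (union): the regions partially overlap (shared area 68.50 mm²), so the edge portions inside another operand are dropped and the merged outline is re-measured after clipping — boundary = 72.57 mm; (rotated 85° about Z; rotation is an isometry so areas/perimeters/island counts are preserved). So its perimeter = 72.57 mm. Layer 79 is larger (72.57 vs 59.14 mm).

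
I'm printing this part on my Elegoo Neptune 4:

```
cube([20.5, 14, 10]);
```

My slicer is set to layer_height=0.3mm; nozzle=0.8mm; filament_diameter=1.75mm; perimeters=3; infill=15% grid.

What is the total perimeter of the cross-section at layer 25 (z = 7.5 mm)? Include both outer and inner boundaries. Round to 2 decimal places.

69.00 mm

At z = 7.5 mm: the 20.5×14 cube contributes its full rectangle (perimeter 69.00 mm). Overall, the cross-section is a single solid region. Total boundary length (outer) = 69.00 mm.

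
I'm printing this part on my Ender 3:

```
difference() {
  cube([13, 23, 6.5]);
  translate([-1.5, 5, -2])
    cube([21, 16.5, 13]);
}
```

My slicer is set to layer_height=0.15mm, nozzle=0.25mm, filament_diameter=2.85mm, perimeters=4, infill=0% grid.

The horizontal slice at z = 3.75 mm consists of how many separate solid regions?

At z = 3.75 mm: the cube is present — its section is the full 13×23 rectangle; the cube at (-1.5, 5) is present — its section is the full 21×16.5 rectangle; Subtracting the remaining from the first: starting from the 13×23 cube, the 21×16.5 cube at (-1.5, 5) partially overlaps it — only the 214.50 mm² overlap (of its 346.50 mm²) is removed, clipping the outline — 2 connected regions. The result has 2 disconnected regions.

2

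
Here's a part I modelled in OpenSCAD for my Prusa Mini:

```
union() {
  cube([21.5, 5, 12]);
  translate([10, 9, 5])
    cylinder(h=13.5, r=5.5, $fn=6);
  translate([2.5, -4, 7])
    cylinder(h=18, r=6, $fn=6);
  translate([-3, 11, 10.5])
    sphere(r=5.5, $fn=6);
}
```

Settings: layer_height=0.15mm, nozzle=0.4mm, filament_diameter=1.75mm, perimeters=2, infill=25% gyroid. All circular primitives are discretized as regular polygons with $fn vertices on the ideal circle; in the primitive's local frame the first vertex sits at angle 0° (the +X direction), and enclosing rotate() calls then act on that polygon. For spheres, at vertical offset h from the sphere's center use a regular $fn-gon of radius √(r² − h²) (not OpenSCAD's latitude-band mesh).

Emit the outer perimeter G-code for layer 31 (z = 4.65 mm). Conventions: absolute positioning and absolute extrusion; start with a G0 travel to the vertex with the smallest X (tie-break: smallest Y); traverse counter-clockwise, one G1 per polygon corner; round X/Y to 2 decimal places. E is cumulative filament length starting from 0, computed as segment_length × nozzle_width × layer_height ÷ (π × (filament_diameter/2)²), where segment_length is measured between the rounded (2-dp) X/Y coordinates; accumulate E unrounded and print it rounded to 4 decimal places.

At z = 4.65 mm: the cube (footprint 21.5×5) is included at this height; the cylinder at (10, 9) is not intersected at this z (z outside [5, 18.5]); the cylinder at (2.5, -4) is absent (z outside [7, 25]); the sphere at (-3, 11) does not reach this height (|z−center|=5.850 > r=5.5); Taking the union: only the 21.5×5 cube is present, so the union is just that shape — 1 connected region. The outline is a single polygon with 4 vertices. Extrusion per mm of travel: 0.4 × 0.15 / (π × 0.875²) = 0.024945. Accumulating E over each segment gives final E = 1.3221.

G0 X0.00 Y0.00 Z4.65
G1 X21.50 Y0.00 E0.5363
G1 X21.50 Y5.00 E0.6610
G1 X0.00 Y5.00 E1.1974
G1 X0.00 Y0.00 E1.3221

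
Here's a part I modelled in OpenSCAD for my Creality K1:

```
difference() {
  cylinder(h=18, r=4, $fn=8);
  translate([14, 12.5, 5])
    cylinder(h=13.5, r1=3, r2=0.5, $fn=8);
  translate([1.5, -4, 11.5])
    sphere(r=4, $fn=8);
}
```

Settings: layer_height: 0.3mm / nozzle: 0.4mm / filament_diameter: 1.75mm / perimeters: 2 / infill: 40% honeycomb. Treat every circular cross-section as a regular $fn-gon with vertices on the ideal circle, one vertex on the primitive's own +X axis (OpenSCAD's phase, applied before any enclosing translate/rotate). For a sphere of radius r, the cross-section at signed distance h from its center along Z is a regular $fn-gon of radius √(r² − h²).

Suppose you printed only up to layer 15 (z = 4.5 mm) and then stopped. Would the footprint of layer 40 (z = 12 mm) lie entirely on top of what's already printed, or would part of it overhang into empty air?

entirely on top

Compare the two slices. At z = 4.5: the r=4 cylinder gives a regular 8-gon of circumradius 4 (constant along its height) (area = (8/2)·4.000²·sin(360°/8) = 45.25 mm²); the cone at (14, 12.5) is absent (z outside [5, 18.5]); the sphere at (1.5, -4) is absent (|z−center|=7.000 > r=4); After the difference (first − rest): none of the subtracted shapes is present at this height, so the r=4 cylinder is unchanged — area = 45.25 mm². At z = 12: the r=4 cylinder gives a regular 8-gon of circumradius 4 (constant along its height) (area = (8/2)·4.000²·sin(360°/8) = 45.25 mm²); the cone at (14, 12.5) contributes a regular 8-gon of circumradius 1.704 (interpolated between r1=3 and r2=0.5 at t=0.519) (area = (8/2)·1.704²·sin(360°/8) = 8.21 mm²); the r=4 sphere at (1.5, -4) slices to a regular 8-gon of circumradius 3.969 (√(r²−h²) with h=0.5 from center) (area = (8/2)·3.969²·sin(360°/8) = 44.55 mm²); Taking the first minus the rest: starting from the r=4 cylinder (45.25 mm²), the cone at (14, 12.5) misses the remaining region (no effect); the r=4 sphere at (1.5, -4) partially overlaps it — only the 14.20 mm² overlap (of its 44.55 mm²) is removed, clipping the outline — area = 31.05 mm². Checking containment: the cross-section at z = 12 is a subset of the cross-section at z = 4.5.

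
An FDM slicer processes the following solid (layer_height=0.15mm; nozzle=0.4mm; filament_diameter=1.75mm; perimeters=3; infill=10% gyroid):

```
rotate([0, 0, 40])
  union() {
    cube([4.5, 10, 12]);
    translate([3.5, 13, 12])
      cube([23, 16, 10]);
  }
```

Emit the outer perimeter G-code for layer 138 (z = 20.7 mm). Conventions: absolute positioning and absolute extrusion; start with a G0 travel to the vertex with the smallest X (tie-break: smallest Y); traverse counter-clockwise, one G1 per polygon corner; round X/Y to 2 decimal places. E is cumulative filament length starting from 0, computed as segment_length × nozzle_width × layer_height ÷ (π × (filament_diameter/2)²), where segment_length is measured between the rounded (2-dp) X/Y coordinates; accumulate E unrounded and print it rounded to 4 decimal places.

At z = 20.7 mm: the cube is absent (z outside [0, 12]); the 23×16 cube at (3.5, 13) contributes its full rectangle; Taking the union: only the 23×16 cube at (3.5, 13) is present, so the union is just that shape — 1 connected region; (whole slice rotated 40° about Z — lengths, areas and connectivity unchanged). The outline is a single polygon with 4 vertices. Extrusion per mm of travel: 0.4 × 0.15 / (π × 0.875²) = 0.024945. Accumulating E over each segment gives final E = 1.9456.

G0 X-15.96 Y24.47 Z20.70
G1 X-5.68 Y12.21 E0.3991
G1 X11.94 Y26.99 E0.9728
G1 X1.66 Y39.25 E1.3719
G1 X-15.96 Y24.47 E1.9456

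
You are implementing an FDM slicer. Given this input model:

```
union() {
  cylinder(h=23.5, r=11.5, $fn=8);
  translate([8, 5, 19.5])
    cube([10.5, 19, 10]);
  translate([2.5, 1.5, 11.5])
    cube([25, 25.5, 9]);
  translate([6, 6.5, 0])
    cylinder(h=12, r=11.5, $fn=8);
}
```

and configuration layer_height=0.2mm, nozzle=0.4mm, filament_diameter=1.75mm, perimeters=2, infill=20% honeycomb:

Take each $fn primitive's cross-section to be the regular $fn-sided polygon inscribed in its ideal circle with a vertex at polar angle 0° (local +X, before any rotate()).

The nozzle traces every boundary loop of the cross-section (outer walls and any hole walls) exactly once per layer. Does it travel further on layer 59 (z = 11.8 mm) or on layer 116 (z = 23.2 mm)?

Layer 59 (z = 11.8): the cylinder: section is a regular 8-gon, circumradius r=11.5 (perimeter = 2·8·11.500·sin(180°/8) = 70.41 mm); the cube at (8, 5) is absent (z outside [19.5, 29.5]); the cube at (2.5, 1.5) is present — its section is the full 25×25.5 rectangle (perimeter 101.00 mm); the r=11.5 cylinder at (6, 6.5) gives a regular 8-gon of circumradius 11.5 (constant along its height) (perimeter = 2·8·11.500·sin(180°/8) = 70.41 mm); Taking the union: the regions partially overlap (shared area 387.85 mm²), so the edge portions inside another operand are dropped and the merged outline is re-measured after clipping — boundary = 135.76 mm. So its perimeter = 135.76 mm. Layer 116 (z = 23.2): the cylinder: section is a regular 8-gon, circumradius r=11.5 (perimeter = 2·8·11.500·sin(180°/8) = 70.41 mm); the cube at (8, 5) is present — its section is the full 10.5×19 rectangle (perimeter 59.00 mm); the cube at (2.5, 1.5) does not reach this height (z outside [11.5, 20.5]); the cylinder at (6, 6.5) is not intersected at this z (z outside [0, 12]); Merging all regions: the regions partially overlap (shared area 2.45 mm²), so the edge portions inside another operand are dropped and the merged outline is re-measured after clipping — boundary = 121.27 mm. So its perimeter = 121.27 mm. Layer 59 is larger (135.76 vs 121.27 mm).

layer 59 (z = 11.8 mm)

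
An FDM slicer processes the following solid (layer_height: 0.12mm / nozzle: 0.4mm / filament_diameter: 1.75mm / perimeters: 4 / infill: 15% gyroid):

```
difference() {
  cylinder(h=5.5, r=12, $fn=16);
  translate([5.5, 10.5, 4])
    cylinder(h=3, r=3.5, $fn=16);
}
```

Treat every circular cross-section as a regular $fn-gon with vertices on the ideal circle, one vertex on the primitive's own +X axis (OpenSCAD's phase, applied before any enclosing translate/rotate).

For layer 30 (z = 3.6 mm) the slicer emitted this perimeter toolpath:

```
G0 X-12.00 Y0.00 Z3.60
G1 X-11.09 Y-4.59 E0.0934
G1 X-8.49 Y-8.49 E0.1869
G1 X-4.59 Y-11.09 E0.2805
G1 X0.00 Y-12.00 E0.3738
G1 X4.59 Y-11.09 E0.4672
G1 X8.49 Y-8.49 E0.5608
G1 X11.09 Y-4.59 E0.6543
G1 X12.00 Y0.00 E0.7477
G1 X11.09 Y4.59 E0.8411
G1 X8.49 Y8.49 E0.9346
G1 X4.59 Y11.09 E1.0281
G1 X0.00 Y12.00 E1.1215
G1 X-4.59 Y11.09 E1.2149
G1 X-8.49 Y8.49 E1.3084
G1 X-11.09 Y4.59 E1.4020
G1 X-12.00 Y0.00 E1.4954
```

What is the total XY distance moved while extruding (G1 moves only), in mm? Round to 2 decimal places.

Sum the Euclidean lengths of each G1 segment: total = 74.93 mm.

74.93 mm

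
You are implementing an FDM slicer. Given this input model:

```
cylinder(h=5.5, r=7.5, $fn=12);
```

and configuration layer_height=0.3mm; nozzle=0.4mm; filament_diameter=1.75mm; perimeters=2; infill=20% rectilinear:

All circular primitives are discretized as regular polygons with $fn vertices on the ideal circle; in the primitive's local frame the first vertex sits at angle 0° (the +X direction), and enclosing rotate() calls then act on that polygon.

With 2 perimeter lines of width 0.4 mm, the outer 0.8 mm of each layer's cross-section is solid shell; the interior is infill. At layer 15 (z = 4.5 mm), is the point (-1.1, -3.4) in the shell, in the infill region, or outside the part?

infill

At z = 4.5 mm: the r=7.5 cylinder contributes a regular 12-gon of circumradius 7.5. Overall, the cross-section is a single solid region. The nearest boundary edge runs (-3.75, -6.50)→(-0.00, -7.50); distance from the point to it = 3.68 mm. The point is inside the cross-section and 3.68 mm from the nearest boundary — more than the 0.8 mm shell width (2 × 0.4), so it's in the infill interior.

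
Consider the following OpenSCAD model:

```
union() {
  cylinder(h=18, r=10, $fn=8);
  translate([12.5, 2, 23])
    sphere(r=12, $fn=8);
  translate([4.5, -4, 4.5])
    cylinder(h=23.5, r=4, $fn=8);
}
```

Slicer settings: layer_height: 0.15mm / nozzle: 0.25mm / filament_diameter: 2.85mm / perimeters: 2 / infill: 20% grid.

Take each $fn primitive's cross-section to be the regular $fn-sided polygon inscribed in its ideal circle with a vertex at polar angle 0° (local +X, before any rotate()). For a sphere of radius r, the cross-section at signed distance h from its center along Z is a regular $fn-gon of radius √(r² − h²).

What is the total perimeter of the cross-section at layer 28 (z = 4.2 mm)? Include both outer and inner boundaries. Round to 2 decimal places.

At z = 4.2 mm: the r=10 cylinder gives a regular 8-gon of circumradius 10 (constant along its height) (perimeter = 2·8·10.000·sin(180°/8) = 61.23 mm); the sphere at (12.5, 2) is not intersected at this z (|z−center|=18.800 > r=12); the cylinder at (4.5, -4) is absent (z outside [4.5, 28]); Combining (union): only the r=10 cylinder is present, so the union is just that shape — boundary = 61.23 mm. Overall, the cross-section is a single solid region. Total boundary length (outer) = 61.23 mm.

61.23 mm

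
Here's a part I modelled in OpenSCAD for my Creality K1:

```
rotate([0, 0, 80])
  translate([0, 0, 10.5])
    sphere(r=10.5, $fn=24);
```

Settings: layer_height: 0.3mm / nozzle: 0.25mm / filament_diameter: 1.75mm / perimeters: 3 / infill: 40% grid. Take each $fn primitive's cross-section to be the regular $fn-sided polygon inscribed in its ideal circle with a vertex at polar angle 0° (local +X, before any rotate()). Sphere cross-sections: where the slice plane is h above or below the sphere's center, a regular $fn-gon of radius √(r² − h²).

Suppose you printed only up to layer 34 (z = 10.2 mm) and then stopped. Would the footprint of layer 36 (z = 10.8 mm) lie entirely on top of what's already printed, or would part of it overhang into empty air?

entirely on top

Compare the two slices. At z = 10.2: the r=10.5 sphere contributes a regular 24-gon of circumradius √(10.5²−0.3²) = 10.496 (area = (24/2)·10.496²·sin(360°/24) = 342.14 mm²); (rotated 80° about Z; rotation is an isometry so areas/perimeters/island counts are preserved). At z = 10.8: the r=10.5 sphere slices to a regular 24-gon of circumradius 10.496 (√(r²−h²) with h=0.3 from center) (area = (24/2)·10.496²·sin(360°/24) = 342.14 mm²); (rotated 80° about Z; rotation is an isometry so areas/perimeters/island counts are preserved). Checking containment: the cross-section at z = 10.8 is a subset of the cross-section at z = 10.2.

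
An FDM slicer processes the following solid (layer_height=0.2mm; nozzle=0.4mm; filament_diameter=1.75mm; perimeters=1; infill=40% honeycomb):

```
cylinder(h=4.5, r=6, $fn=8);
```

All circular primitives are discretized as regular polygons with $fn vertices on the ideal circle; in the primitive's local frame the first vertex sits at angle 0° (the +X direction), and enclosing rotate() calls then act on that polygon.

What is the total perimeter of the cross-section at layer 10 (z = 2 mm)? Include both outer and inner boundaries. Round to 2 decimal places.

36.74 mm

At z = 2 mm: the cylinder: section is a regular 8-gon, circumradius r=6 (perimeter = 2·8·6.000·sin(180°/8) = 36.74 mm). Overall, the cross-section is a single solid region. Total boundary length (outer) = 36.74 mm.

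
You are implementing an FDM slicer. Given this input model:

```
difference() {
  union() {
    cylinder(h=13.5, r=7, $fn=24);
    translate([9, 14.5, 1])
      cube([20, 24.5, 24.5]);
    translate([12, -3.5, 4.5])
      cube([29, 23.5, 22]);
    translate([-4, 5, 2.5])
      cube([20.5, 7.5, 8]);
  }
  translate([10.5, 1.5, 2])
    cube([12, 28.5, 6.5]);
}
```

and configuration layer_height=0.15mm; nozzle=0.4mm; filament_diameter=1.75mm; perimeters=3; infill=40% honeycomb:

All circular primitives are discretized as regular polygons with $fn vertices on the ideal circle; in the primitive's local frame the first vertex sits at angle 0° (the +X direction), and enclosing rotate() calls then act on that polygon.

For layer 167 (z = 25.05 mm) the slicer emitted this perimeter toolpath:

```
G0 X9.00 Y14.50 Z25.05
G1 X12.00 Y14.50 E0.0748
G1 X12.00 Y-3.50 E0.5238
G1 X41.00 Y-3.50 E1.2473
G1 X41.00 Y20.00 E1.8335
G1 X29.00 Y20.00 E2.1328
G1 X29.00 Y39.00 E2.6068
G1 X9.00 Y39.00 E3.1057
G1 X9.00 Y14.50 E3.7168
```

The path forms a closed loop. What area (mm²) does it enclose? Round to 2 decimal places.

1078.00 mm²

Apply the shoelace formula to the sequence of (X, Y) vertices; enclosed area = 1078.00 mm².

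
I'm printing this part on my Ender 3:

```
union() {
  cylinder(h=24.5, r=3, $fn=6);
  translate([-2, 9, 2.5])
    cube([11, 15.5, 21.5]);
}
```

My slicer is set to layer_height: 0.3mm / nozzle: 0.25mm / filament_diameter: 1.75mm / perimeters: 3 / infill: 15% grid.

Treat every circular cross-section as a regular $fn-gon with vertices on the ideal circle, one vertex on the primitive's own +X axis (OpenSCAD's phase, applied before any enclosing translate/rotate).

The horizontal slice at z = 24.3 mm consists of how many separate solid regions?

At z = 24.3 mm: the cylinder: section is a regular 6-gon, circumradius r=3; the cube at (-2, 9) is absent (z outside [2.5, 24]); Merging all regions: only the r=3 cylinder is present, so the union is just that shape — 1 connected region. The result has 1 disconnected region.

1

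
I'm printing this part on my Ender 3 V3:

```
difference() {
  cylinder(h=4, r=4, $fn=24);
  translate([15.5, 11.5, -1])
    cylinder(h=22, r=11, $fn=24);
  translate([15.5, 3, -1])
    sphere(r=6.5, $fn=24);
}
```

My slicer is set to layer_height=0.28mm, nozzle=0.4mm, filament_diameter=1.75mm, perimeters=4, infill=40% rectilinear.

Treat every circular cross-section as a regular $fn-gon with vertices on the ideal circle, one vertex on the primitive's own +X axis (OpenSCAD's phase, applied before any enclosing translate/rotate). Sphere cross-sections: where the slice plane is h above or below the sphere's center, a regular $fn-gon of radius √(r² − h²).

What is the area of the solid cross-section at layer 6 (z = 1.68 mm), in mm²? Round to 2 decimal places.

At z = 1.68 mm: the cylinder: section is a regular 24-gon, circumradius r=4 (area = (24/2)·4.000²·sin(360°/24) = 49.69 mm²); the r=11 cylinder at (15.5, 11.5) contributes a regular 24-gon of circumradius 11 (area = (24/2)·11.000²·sin(360°/24) = 375.81 mm²); the sphere at (15.5, 3): section is a regular 24-gon, circumradius = √(r²−h²) = √(6.5²−2.68²) = 5.922 (area = (24/2)·5.922²·sin(360°/24) = 108.91 mm²); Subtracting the remaining from the first: starting from the r=4 cylinder (49.69 mm²), the r=11 cylinder at (15.5, 11.5) misses the remaining region (no effect); the r=6.5 sphere at (15.5, 3) misses the remaining region (no effect) — area = 49.69 mm². Overall, the cross-section is a single solid region. Net area = 49.69 mm².

49.69 mm²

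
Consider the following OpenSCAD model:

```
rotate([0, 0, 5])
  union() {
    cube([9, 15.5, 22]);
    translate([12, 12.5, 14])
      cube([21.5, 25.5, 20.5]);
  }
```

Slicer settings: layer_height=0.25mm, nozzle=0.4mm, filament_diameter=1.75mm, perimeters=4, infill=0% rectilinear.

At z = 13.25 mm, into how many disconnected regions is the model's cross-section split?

At z = 13.25 mm: the cube (footprint 9×15.5) is included at this height; the cube at (12, 12.5) does not reach this height (z outside [14, 34.5]); Combining (union): only the 9×15.5 cube is present, so the union is just that shape — 1 connected region; (rotated 5° about Z; rotation is an isometry so areas/perimeters/island counts are preserved). The result has 1 disconnected region.

1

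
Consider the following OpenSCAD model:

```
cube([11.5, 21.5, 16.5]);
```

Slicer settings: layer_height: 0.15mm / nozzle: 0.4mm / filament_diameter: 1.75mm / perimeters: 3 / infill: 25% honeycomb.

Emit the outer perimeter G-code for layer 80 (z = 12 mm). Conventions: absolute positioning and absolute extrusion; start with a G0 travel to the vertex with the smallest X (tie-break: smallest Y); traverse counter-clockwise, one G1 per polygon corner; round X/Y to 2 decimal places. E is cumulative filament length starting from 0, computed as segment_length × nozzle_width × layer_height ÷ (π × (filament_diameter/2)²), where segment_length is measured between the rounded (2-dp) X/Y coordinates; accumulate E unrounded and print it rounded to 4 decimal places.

G0 X0.00 Y0.00 Z12.00
G1 X11.50 Y0.00 E0.2869
G1 X11.50 Y21.50 E0.8232
G1 X0.00 Y21.50 E1.1101
G1 X0.00 Y0.00 E1.6464

At z = 12 mm: the 11.5×21.5 cube contributes its full rectangle. The outline is a single polygon with 4 vertices. Extrusion per mm of travel: 0.4 × 0.15 / (π × 0.875²) = 0.024945. Accumulating E over each segment gives final E = 1.6464.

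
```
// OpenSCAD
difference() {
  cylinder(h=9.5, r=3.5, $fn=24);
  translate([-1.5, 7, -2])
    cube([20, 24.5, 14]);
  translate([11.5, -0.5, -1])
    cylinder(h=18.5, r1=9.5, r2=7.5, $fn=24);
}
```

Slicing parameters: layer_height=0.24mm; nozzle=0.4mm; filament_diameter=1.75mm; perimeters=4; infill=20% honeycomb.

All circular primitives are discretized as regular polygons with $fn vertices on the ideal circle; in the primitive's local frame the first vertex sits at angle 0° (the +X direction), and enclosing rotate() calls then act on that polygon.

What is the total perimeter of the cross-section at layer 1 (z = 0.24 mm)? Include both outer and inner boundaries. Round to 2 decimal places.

21.47 mm

At z = 0.24 mm: the cylinder: section is a regular 24-gon, circumradius r=3.5 (perimeter = 2·24·3.500·sin(180°/24) = 21.93 mm); the cube at (-1.5, 7) (footprint 20×24.5) is included at this height (perimeter 89.00 mm); the cone at (11.5, -0.5) (r1=9.5→r2=7.5) has section circumradius 9.366 here — a regular 24-gon (perimeter = 2·24·9.366·sin(180°/24) = 58.68 mm); After the difference (first − rest): starting from the r=3.5 cylinder, the 20×24.5 cube at (-1.5, 7) misses the remaining region (no effect); the cone at (11.5, -0.5) partially overlaps it — only the 4.21 mm² overlap (of its 272.45 mm²) is removed, clipping the outline — boundary = 21.47 mm. Overall, the cross-section is a single solid region. Total boundary length (outer) = 21.47 mm.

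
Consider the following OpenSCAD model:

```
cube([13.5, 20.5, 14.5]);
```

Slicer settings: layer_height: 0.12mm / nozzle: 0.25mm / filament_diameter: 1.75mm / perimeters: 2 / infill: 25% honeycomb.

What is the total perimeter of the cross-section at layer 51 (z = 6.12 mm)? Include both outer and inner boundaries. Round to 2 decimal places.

68.00 mm

At z = 6.12 mm: the cube (footprint 13.5×20.5) is included at this height (perimeter 68.00 mm). Overall, the cross-section is a single solid region. Total boundary length (outer) = 68.00 mm.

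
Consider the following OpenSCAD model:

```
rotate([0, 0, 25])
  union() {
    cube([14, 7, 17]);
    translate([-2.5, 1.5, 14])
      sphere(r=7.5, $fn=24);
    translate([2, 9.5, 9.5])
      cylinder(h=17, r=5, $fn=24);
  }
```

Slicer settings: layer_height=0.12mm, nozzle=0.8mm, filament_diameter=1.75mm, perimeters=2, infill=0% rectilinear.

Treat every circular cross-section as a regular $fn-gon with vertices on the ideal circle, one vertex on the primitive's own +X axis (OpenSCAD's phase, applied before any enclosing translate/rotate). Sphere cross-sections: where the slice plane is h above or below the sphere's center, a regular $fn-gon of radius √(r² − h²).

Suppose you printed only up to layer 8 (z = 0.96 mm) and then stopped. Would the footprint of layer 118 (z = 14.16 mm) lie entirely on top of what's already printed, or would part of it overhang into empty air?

Compare the two slices. At z = 0.96: the cube (footprint 14×7) is included at this height (area 98.00 mm²); the sphere at (-2.5, 1.5) is absent (|z−center|=13.040 > r=7.5); the cylinder at (2, 9.5) does not reach this height (z outside [9.5, 26.5]); Merging all regions: only the 14×7 cube is present, so the union is just that shape — area = 98.00 mm²; (rotated 25° about Z; rotation is an isometry so areas/perimeters/island counts are preserved). At z = 14.16: the cube is present — its section is the full 14×7 rectangle (area 98.00 mm²); the r=7.5 sphere at (-2.5, 1.5) slices to a regular 24-gon of circumradius 7.498 (√(r²−h²) with h=0.16 from center) (area = (24/2)·7.498²·sin(360°/24) = 174.62 mm²); the r=5 cylinder at (2, 9.5) contributes a regular 24-gon of circumradius 5 (area = (24/2)·5.000²·sin(360°/24) = 77.65 mm²); Taking the union: the regions partially overlap — summed areas 350.27 mm² minus the doubly-counted overlap 52.70 mm² gives 297.57 mm² — area = 297.57 mm²; (whole slice rotated 25° about Z — lengths, areas and connectivity unchanged). Checking containment: at z = 14.16 the cross-section extends beyond the z = 0.96 cross-section by about 199.57 mm².

part overhangs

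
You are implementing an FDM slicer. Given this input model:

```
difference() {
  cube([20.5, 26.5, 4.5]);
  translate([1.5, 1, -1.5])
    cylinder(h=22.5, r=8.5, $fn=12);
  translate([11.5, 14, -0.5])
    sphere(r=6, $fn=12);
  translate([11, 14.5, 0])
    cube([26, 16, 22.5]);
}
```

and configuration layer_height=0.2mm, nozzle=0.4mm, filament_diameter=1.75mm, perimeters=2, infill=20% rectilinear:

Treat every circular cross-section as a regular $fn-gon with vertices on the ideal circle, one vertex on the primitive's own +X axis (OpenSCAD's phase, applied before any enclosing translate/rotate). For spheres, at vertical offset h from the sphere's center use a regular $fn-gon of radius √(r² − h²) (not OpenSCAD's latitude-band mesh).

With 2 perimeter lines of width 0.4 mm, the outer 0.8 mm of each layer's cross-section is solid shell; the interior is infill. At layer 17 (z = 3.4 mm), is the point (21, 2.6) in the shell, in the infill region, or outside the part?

At z = 3.4 mm: the cube (footprint 20.5×26.5) is included at this height; the r=8.5 cylinder at (1.5, 1) contributes a regular 12-gon of circumradius 8.5; the r=6 sphere at (11.5, 14) slices to a regular 12-gon of circumradius 4.560 (√(r²−h²) with h=3.9 from center); the cube at (11, 14.5) is present — its section is the full 26×16 rectangle; Subtracting the remaining from the first: starting from the 20.5×26.5 cube, the r=8.5 cylinder at (1.5, 1) partially overlaps it — only the 76.50 mm² overlap (of its 216.75 mm²) is removed, clipping the outline; the r=6 sphere at (11.5, 14) lies wholly inside it (removes its full 62.37 mm² and its 28.32 mm outline becomes a hole wall); the 26×16 cube at (11, 14.5) partially overlaps it — only the 98.66 mm² overlap (of its 416.00 mm²) is removed, clipping the outline — 1 connected region. Overall, the cross-section is a single solid region. The nearest boundary edge runs (20.50, 14.50)→(20.50, 0.00); distance from the point to it = 0.50 mm. The point is not inside any of the regions above, so it lies outside the cross-section (0.50 mm from the nearest boundary).

outside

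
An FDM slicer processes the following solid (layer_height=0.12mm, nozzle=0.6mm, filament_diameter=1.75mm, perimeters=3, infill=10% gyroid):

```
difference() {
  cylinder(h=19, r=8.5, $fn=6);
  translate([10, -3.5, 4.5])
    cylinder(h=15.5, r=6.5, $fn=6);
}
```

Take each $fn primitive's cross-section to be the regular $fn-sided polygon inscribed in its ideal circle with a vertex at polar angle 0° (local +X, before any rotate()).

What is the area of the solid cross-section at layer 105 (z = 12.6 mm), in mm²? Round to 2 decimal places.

169.71 mm²

At z = 12.6 mm: the r=8.5 cylinder contributes a regular 6-gon of circumradius 8.5 (area = (6/2)·8.500²·sin(360°/6) = 187.71 mm²); the r=6.5 cylinder at (10, -3.5) contributes a regular 6-gon of circumradius 6.5 (area = (6/2)·6.500²·sin(360°/6) = 109.77 mm²); After the difference (first − rest): starting from the r=8.5 cylinder (187.71 mm²), the r=6.5 cylinder at (10, -3.5) partially overlaps it — only the 18.00 mm² overlap (of its 109.77 mm²) is removed, clipping the outline — area = 169.71 mm². Overall, the cross-section is a single solid region. Net area = 169.71 mm².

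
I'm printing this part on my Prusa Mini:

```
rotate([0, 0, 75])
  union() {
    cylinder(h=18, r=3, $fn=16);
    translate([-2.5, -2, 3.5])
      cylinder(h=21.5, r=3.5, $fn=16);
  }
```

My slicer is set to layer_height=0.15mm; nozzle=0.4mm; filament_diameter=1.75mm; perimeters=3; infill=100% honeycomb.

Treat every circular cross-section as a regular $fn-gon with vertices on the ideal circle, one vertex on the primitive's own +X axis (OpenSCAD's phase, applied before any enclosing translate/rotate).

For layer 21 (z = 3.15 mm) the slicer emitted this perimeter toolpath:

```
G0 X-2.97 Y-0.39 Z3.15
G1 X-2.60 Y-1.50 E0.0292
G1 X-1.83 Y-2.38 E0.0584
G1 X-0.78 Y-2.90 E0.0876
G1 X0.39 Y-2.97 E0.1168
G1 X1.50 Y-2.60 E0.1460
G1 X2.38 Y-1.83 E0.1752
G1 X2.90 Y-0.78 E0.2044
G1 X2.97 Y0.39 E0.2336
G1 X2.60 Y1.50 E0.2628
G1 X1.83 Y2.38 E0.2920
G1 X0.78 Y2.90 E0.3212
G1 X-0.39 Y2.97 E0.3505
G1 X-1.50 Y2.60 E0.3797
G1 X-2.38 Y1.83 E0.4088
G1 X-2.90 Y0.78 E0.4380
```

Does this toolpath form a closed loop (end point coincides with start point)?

Start point (G0): (-2.97, -0.39). End point (last G1): the path does not return to the start — open.

no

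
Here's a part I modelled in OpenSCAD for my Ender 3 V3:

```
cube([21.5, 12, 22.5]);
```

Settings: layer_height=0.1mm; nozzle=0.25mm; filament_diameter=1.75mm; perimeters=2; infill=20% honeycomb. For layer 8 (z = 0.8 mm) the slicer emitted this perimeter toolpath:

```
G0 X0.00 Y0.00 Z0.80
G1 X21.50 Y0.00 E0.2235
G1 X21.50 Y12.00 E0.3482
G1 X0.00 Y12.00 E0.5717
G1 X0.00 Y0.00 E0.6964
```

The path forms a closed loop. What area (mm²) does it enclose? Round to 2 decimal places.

Apply the shoelace formula to the sequence of (X, Y) vertices; enclosed area = 258.00 mm².

258.00 mm²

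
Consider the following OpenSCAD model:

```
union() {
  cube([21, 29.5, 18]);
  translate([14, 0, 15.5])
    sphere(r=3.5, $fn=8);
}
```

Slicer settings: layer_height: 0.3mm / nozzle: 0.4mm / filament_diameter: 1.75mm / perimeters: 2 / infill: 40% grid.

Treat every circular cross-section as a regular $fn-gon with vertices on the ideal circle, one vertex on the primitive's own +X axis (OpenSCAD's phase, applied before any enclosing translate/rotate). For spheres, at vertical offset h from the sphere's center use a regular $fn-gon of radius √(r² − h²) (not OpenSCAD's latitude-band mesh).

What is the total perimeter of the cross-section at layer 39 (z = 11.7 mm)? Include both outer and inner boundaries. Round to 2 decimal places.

At z = 11.7 mm: the cube is present — its section is the full 21×29.5 rectangle (perimeter 101.00 mm); the sphere at (14, 0) does not reach this height (|z−center|=3.800 > r=3.5); Taking the union: only the 21×29.5 cube is present, so the union is just that shape — boundary = 101.00 mm. Overall, the cross-section is a single solid region. Total boundary length (outer) = 101.00 mm.

101.00 mm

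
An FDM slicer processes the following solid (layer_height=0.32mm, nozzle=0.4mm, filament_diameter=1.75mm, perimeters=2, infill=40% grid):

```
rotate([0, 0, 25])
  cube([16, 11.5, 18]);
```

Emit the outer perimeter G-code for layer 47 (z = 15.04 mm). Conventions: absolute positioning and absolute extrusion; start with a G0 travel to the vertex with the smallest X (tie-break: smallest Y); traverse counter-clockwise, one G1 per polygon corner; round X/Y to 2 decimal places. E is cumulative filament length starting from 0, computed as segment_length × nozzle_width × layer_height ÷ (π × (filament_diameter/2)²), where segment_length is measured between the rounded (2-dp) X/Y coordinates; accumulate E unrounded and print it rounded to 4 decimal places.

At z = 15.04 mm: the cube is present — its section is the full 16×11.5 rectangle; (whole slice rotated 25° about Z — lengths, areas and connectivity unchanged). The outline is a single polygon with 4 vertices. Extrusion per mm of travel: 0.4 × 0.32 / (π × 0.875²) = 0.053216. Accumulating E over each segment gives final E = 2.9265.

G0 X-4.86 Y10.42 Z15.04
G1 X0.00 Y0.00 E0.6119
G1 X14.50 Y6.76 E1.4632
G1 X9.64 Y17.18 E2.0751
G1 X-4.86 Y10.42 E2.9265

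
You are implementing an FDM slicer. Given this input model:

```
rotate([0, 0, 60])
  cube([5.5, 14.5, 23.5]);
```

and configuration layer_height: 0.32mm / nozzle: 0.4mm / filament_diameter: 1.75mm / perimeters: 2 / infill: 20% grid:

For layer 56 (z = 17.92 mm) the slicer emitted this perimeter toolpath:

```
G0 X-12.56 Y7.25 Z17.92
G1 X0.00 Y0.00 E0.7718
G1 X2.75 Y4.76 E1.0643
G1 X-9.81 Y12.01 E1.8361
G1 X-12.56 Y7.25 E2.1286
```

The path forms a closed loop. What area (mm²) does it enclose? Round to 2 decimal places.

79.72 mm²

Apply the shoelace formula to the sequence of (X, Y) vertices; enclosed area = 79.72 mm².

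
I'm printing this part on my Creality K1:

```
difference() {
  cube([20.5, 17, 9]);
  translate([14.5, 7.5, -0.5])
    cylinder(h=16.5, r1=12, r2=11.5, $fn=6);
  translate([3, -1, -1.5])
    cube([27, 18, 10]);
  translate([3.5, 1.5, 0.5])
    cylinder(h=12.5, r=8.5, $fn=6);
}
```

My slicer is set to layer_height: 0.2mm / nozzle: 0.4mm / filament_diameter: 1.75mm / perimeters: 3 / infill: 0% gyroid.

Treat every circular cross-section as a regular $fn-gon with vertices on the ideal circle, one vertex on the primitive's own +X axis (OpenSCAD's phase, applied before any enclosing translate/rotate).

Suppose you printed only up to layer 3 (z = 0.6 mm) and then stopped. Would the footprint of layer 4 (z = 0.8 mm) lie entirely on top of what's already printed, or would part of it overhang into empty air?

entirely on top

Compare the two slices. At z = 0.6: the cube (footprint 20.5×17) is included at this height (area 348.50 mm²); the cone at (14.5, 7.5) (r1=12→r2=11.5) has section circumradius 11.967 here — a regular 6-gon (area = (6/2)·11.967²·sin(360°/6) = 372.05 mm²); the cube at (3, -1) is present — its section is the full 27×18 rectangle (area 486.00 mm²); the r=8.5 cylinder at (3.5, 1.5) contributes a regular 6-gon of circumradius 8.5 (area = (6/2)·8.500²·sin(360°/6) = 187.71 mm²); Taking the first minus the rest: starting from the 20.5×17 cube (348.50 mm²), the cone at (14.5, 7.5) partially overlaps it — only the 263.14 mm² overlap (of its 372.05 mm²) is removed, clipping the outline; the 27×18 cube at (3, -1) partially overlaps it — only the 34.73 mm² overlap (of its 486.00 mm²) is removed, clipping the outline; the r=8.5 cylinder at (3.5, 1.5) partially overlaps it — only the 26.21 mm² overlap (of its 187.71 mm²) is removed, clipping the outline — area = 24.42 mm². At z = 0.8: the cube (footprint 20.5×17) is included at this height (area 348.50 mm²); the cone at (14.5, 7.5) (r1=12→r2=11.5) has section circumradius 11.961 here — a regular 6-gon (area = (6/2)·11.961²·sin(360°/6) = 371.67 mm²); the 27×18 cube at (3, -1) contributes its full rectangle (area 486.00 mm²); the r=8.5 cylinder at (3.5, 1.5) contributes a regular 6-gon of circumradius 8.5 (area = (6/2)·8.500²·sin(360°/6) = 187.71 mm²); Subtracting the remaining from the first: starting from the 20.5×17 cube (348.50 mm²), the cone at (14.5, 7.5) partially overlaps it — only the 263.04 mm² overlap (of its 371.67 mm²) is removed, clipping the outline; the 27×18 cube at (3, -1) partially overlaps it — only the 34.83 mm² overlap (of its 486.00 mm²) is removed, clipping the outline; the r=8.5 cylinder at (3.5, 1.5) partially overlaps it — only the 26.22 mm² overlap (of its 187.71 mm²) is removed, clipping the outline — area = 24.42 mm². Checking containment: the cross-section at z = 0.8 is a subset of the cross-section at z = 0.6.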